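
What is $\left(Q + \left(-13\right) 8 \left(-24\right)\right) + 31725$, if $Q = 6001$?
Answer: $40222$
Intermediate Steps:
$\left(Q + \left(-13\right) 8 \left(-24\right)\right) + 31725 = \left(6001 + \left(-13\right) 8 \left(-24\right)\right) + 31725 = \left(6001 - -2496\right) + 31725 = \left(6001 + 2496\right) + 31725 = 8497 + 31725 = 40222$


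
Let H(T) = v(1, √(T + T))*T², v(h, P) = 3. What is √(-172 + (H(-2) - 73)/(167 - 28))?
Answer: I*√3331691/139 ≈ 13.132*I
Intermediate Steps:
H(T) = 3*T²
√(-172 + (H(-2) - 73)/(167 - 28)) = √(-172 + (3*(-2)² - 73)/(167 - 28)) = √(-172 + (3*4 - 73)/139) = √(-172 + (12 - 73)*(1/139)) = √(-172 - 61*1/139) = √(-172 - 61/139) = √(-23969/139) = I*√3331691/139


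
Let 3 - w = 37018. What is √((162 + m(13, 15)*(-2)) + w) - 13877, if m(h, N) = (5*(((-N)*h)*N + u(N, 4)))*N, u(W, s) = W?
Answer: -13877 + √399647 ≈ -13245.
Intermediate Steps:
w = -37015 (w = 3 - 1*37018 = 3 - 37018 = -37015)
m(h, N) = N*(5*N - 5*h*N²) (m(h, N) = (5*(((-N)*h)*N + N))*N = (5*((-N*h)*N + N))*N = (5*(-h*N² + N))*N = (5*(N - h*N²))*N = (5*N - 5*h*N²)*N = N*(5*N - 5*h*N²))
√((162 + m(13, 15)*(-2)) + w) - 13877 = √((162 + (5*15²*(1 - 1*15*13))*(-2)) - 37015) - 13877 = √((162 + (5*225*(1 - 195))*(-2)) - 37015) - 13877 = √((162 + (5*225*(-194))*(-2)) - 37015) - 13877 = √((162 - 218250*(-2)) - 37015) - 13877 = √((162 + 436500) - 37015) - 13877 = √(436662 - 37015) - 13877 = √399647 - 13877 = -13877 + √399647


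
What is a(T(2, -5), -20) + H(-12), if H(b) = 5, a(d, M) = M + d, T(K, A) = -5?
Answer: -20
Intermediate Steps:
a(T(2, -5), -20) + H(-12) = (-20 - 5) + 5 = -25 + 5 = -20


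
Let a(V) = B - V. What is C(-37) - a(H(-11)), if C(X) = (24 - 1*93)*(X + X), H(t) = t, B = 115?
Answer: 4980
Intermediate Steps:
a(V) = 115 - V
C(X) = -138*X (C(X) = (24 - 93)*(2*X) = -138*X)
C(-37) - a(H(-11)) = -138*(-37) - (115 - 1*(-11)) = 5106 - (115 + 11) = 5106 - 1*126 = 5106 - 126 = 4980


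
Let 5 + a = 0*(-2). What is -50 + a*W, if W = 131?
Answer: -705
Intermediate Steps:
a = -5 (a = -5 + 0*(-2) = -5 + 0 = -5)
-50 + a*W = -50 - 5*131 = -50 - 655 = -705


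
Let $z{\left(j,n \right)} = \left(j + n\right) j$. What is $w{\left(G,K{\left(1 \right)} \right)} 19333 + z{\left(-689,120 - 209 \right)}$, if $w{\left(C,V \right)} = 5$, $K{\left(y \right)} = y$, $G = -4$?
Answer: $632707$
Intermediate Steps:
$z{\left(j,n \right)} = j \left(j + n\right)$
$w{\left(G,K{\left(1 \right)} \right)} 19333 + z{\left(-689,120 - 209 \right)} = 5 \cdot 19333 - 689 \left(-689 + \left(120 - 209\right)\right) = 96665 - 689 \left(-689 + \left(120 - 209\right)\right) = 96665 - 689 \left(-689 - 89\right) = 96665 - -536042 = 96665 + 536042 = 632707$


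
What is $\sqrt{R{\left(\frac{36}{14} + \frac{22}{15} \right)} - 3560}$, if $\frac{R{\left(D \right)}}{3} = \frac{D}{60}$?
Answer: $\frac{i \sqrt{39246774}}{105} \approx 59.664 i$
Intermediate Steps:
$R{\left(D \right)} = \frac{D}{20}$ ($R{\left(D \right)} = 3 \frac{D}{60} = \frac{D}{20}$)
$\sqrt{R{\left(\frac{36}{14} + \frac{22}{15} \right)} - 3560} = \sqrt{\frac{\frac{36}{14} + \frac{22}{15}}{20} - 3560} = \sqrt{\frac{36 \cdot \frac{1}{14} + 22 \cdot \frac{1}{15}}{20} - 3560} = \sqrt{\frac{\frac{18}{7} + \frac{22}{15}}{20} - 3560} = \sqrt{\frac{1}{20} \cdot \frac{424}{105} - 3560} = \sqrt{\frac{106}{525} - 3560} = \sqrt{- \frac{1868894}{525}} = \frac{i \sqrt{39246774}}{105}$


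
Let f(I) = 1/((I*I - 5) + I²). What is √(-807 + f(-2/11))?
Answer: 10*I*√2876943/597 ≈ 28.411*I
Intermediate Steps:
f(I) = 1/(-5 + 2*I²) (f(I) = 1/((I² - 5) + I²) = 1/((-5 + I²) + I²) = 1/(-5 + 2*I²))
√(-807 + f(-2/11)) = √(-807 + 1/(-5 + 2*(-2/11)²)) = √(-807 + 1/(-5 + 2*(4/121))) = √(-807 + 1/(-5 + 8/121)) = √(-807 + 1/(-597/121)) = √(-807 - 121/597) = √(-481900/597) = 10*I*√2876943/597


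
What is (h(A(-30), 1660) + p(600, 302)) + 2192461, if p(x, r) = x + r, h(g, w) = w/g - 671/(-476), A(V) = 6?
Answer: 3132519457/1428 ≈ 2.1936e+6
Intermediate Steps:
h(g, w) = 671/476 + w/g (h(g, w) = w/g - 671*(-1/476) = w/g + 671/476 = 671/476 + w/g)
p(x, r) = r + x
(h(A(-30), 1660) + p(600, 302)) + 2192461 = ((671/476 + 1660/6) + (302 + 600)) + 2192461 = ((671/476 + 1660*(⅙)) + 902) + 2192461 = ((671/476 + 830/3) + 902) + 2192461 = (397093/1428 + 902) + 2192461 = 1685149/1428 + 2192461 = 3132519457/1428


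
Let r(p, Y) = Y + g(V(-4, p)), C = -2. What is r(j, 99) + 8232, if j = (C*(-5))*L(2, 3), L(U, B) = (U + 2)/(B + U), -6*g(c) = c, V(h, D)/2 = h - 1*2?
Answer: 8333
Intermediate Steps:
V(h, D) = -4 + 2*h (V(h, D) = 2*(h - 1*2) = 2*(h - 2) = 2*(-2 + h) = -4 + 2*h)
g(c) = -c/6
L(U, B) = (2 + U)/(B + U)
j = 8 (j = (-2*(-5))*((2 + 2)/(3 + 2)) = 10*(4/5) = 8)
r(p, Y) = 2 + Y (r(p, Y) = Y - (-4 + 2*(-4))/6 = Y - (-4 - 8)/6 = Y - 1/6*(-12) = Y + 2 = 2 + Y)
r(j, 99) + 8232 = (2 + 99) + 8232 = 101 + 8232 = 8333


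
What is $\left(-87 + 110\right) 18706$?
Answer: $430238$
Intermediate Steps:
$\left(-87 + 110\right) 18706 = 23 \cdot 18706 = 430238$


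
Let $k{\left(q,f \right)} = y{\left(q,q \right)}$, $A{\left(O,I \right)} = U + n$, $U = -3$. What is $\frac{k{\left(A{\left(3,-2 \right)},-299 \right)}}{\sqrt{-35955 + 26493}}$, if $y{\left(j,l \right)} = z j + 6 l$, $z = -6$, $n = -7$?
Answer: $0$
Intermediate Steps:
$y{\left(j,l \right)} = - 6 j + 6 l$
$A{\left(O,I \right)} = -10$ ($A{\left(O,I \right)} = -3 - 7 = -10$)
$k{\left(q,f \right)} = 0$ ($k{\left(q,f \right)} = - 6 q + 6 q = 0$)
$\frac{k{\left(A{\left(3,-2 \right)},-299 \right)}}{\sqrt{-35955 + 26493}} = \frac{0}{\sqrt{-35955 + 26493}} = \frac{0}{\sqrt{-9462}} = \frac{0}{i \sqrt{9462}} = 0 \left(- \frac{i \sqrt{9462}}{9462}\right) = 0$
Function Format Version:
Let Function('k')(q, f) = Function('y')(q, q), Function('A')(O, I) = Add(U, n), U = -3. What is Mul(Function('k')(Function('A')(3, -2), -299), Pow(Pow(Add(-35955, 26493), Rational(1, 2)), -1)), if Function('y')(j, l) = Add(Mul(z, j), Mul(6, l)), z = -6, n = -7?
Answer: 0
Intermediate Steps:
Function('y')(j, l) = Add(Mul(-6, j), Mul(6, l))
Function('A')(O, I) = -10 (Function('A')(O, I) = Add(-3, -7) = -10)
Function('k')(q, f) = 0 (Function('k')(q, f) = Add(Mul(-6, q), Mul(6, q)) = 0)
Mul(Function('k')(Function('A')(3, -2), -299), Pow(Pow(Add(-35955, 26493), Rational(1, 2)), -1)) = Mul(0, Pow(Pow(Add(-35955, 26493), Rational(1, 2)), -1)) = Mul(0, Pow(Pow(-9462, Rational(1, 2)), -1)) = Mul(0, Pow(Mul(I, Pow(9462, Rational(1, 2))), -1)) = Mul(0, Mul(Rational(-1, 9462), I, Pow(9462, Rational(1, 2)))) = 0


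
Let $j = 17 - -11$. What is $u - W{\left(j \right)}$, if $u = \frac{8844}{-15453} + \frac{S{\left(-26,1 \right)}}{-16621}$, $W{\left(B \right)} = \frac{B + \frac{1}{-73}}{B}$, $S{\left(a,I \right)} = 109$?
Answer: $- \frac{276211958501}{174996591924} \approx -1.5784$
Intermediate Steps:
$j = 28$ ($j = 17 + \left(-8 + 19\right) = 17 + 11 = 28$)
$W{\left(B \right)} = \frac{- \frac{1}{73} + B}{B}$ ($W{\left(B \right)} = \frac{B - \frac{1}{73}}{B} = \frac{- \frac{1}{73} + B}{B}$)
$u = - \frac{49560167}{85614771}$ ($u = \frac{8844}{-15453} + \frac{109}{-16621} = 8844 \left(- \frac{1}{15453}\right) + 109 \left(- \frac{1}{16621}\right) = - \frac{2948}{5151} - \frac{109}{16621} = - \frac{49560167}{85614771} \approx -0.57887$)
$u - W{\left(j \right)} = - \frac{49560167}{85614771} - \frac{- \frac{1}{73} + 28}{28} = - \frac{49560167}{85614771} - \frac{1}{28} \cdot \frac{2043}{73} = - \frac{49560167}{85614771} - \frac{2043}{2044} = - \frac{276211958501}{174996591924}$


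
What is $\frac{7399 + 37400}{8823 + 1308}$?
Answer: $\frac{14933}{3377} \approx 4.422$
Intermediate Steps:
$\frac{7399 + 37400}{8823 + 1308} = \frac{44799}{10131} = 44799 \cdot \frac{1}{10131} = \frac{14933}{3377}$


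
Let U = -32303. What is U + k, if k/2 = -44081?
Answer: -120465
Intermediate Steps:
k = -88162 (k = 2*(-44081) = -88162)
U + k = -32303 - 88162 = -120465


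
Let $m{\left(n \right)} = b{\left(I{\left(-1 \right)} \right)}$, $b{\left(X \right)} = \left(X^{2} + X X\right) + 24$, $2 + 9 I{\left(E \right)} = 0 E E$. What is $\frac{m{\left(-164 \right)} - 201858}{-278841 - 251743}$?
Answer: $\frac{8174273}{21488652} \approx 0.3804$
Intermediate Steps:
$I{\left(E \right)} = - \frac{2}{9}$ ($I{\left(E \right)} = - \frac{2}{9} + \frac{0 E E}{9} = - \frac{2}{9} + \frac{0 E}{9} = - \frac{2}{9} + \frac{1}{9} \cdot 0 = - \frac{2}{9} + 0 = - \frac{2}{9}$)
$b{\left(X \right)} = 24 + 2 X^{2}$ ($b{\left(X \right)} = \left(X^{2} + X^{2}\right) + 24 = 2 X^{2} + 24 = 24 + 2 X^{2}$)
$m{\left(n \right)} = \frac{1952}{81}$ ($m{\left(n \right)} = 24 + 2 \left(- \frac{2}{9}\right)^{2} = 24 + 2 \cdot \frac{4}{81} = 24 + \frac{8}{81} = \frac{1952}{81}$)
$\frac{m{\left(-164 \right)} - 201858}{-278841 - 251743} = \frac{\frac{1952}{81} - 201858}{-278841 - 251743} = - \frac{16348546}{81 \left(-530584\right)} = \left(- \frac{16348546}{81}\right) \left(- \frac{1}{530584}\right) = \frac{8174273}{21488652}$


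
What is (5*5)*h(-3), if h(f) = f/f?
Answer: 25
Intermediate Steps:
h(f) = 1
(5*5)*h(-3) = (5*5)*1 = 25*1 = 25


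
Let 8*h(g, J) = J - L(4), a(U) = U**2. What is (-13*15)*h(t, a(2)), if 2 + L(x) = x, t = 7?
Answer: -195/4 ≈ -48.750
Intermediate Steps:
L(x) = -2 + x
h(g, J) = -1/4 + J/8 (h(g, J) = (J - (-2 + 4))/8 = (J - 1*2)/8 = (J - 2)/8 = (-2 + J)/8 = -1/4 + J/8)
(-13*15)*h(t, a(2)) = (-13*15)*(-1/4 + (1/8)*2**2) = -195*(-1/4 + (1/8)*4) = -195*(-1/4 + 1/2) = -195*1/4 = -195/4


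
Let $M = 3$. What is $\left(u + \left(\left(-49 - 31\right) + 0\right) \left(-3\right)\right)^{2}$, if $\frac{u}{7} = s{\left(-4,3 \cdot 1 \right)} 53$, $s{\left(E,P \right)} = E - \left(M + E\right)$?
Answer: $762129$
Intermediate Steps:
$s{\left(E,P \right)} = -3$ ($s{\left(E,P \right)} = E - \left(3 + E\right) = -3$)
$u = -1113$ ($u = 7 \left(\left(-3\right) 53\right) = 7 \left(-159\right) = -1113$)
$\left(u + \left(\left(-49 - 31\right) + 0\right) \left(-3\right)\right)^{2} = \left(-1113 + \left(\left(-49 - 31\right) + 0\right) \left(-3\right)\right)^{2} = \left(-1113 + \left(-80 + 0\right) \left(-3\right)\right)^{2} = \left(-1113 - -240\right)^{2} = \left(-1113 + 240\right)^{2} = \left(-873\right)^{2} = 762129$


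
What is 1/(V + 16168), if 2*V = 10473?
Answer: 2/42809 ≈ 4.6719e-5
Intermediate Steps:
V = 10473/2 (V = (½)*10473 = 10473/2 ≈ 5236.5)
1/(V + 16168) = 1/(10473/2 + 16168) = 1/(42809/2) = 2/42809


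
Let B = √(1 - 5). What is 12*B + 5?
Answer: 5 + 24*I ≈ 5.0 + 24.0*I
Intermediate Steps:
B = 2*I (B = √(-4) = 2*I ≈ 2.0*I)
12*B + 5 = 12*(2*I) + 5 = 24*I + 5 = 5 + 24*I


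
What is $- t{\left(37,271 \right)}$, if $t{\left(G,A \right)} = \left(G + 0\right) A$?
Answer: $-10027$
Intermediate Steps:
$t{\left(G,A \right)} = A G$ ($t{\left(G,A \right)} = G A = A G$)
$- t{\left(37,271 \right)} = - 271 \cdot 37 = \left(-1\right) 10027 = -10027$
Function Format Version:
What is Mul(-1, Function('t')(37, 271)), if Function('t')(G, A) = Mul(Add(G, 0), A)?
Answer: -10027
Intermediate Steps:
Function('t')(G, A) = Mul(A, G) (Function('t')(G, A) = Mul(G, A) = Mul(A, G))
Mul(-1, Function('t')(37, 271)) = Mul(-1, Mul(271, 37)) = Mul(-1, 10027) = -10027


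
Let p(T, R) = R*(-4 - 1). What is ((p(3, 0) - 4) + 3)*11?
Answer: -11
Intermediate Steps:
p(T, R) = -5*R (p(T, R) = R*(-5) = -5*R)
((p(3, 0) - 4) + 3)*11 = ((-5*0 - 4) + 3)*11 = ((0 - 4) + 3)*11 = (-4 + 3)*11 = -1*11 = -11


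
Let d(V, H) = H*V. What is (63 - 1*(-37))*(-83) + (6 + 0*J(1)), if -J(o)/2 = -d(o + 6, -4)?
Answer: -8294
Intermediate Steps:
J(o) = -48 - 8*o (J(o) = -(-2)*(-4*(o + 6)) = -(-2)*(-4*(6 + o)) = -(-2)*(-24 - 4*o) = -2*(24 + 4*o) = -48 - 8*o)
(63 - 1*(-37))*(-83) + (6 + 0*J(1)) = (63 - 1*(-37))*(-83) + (6 + 0*(-48 - 8*1)) = (63 + 37)*(-83) + (6 + 0*(-48 - 8)) = 100*(-83) + (6 + 0*(-56)) = -8300 + (6 + 0) = -8300 + 6 = -8294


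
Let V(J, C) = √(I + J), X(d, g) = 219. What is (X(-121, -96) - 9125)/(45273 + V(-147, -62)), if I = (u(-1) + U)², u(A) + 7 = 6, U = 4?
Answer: -134400446/683214889 + 8906*I*√138/2049644667 ≈ -0.19672 + 5.1044e-5*I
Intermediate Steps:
u(A) = -1 (u(A) = -7 + 6 = -1)
I = 9 (I = (-1 + 4)² = 3² = 9)
V(J, C) = √(9 + J)
(X(-121, -96) - 9125)/(45273 + V(-147, -62)) = (219 - 9125)/(45273 + √(9 - 147)) = -8906/(45273 + √(-138)) = -8906/(45273 + I*√138)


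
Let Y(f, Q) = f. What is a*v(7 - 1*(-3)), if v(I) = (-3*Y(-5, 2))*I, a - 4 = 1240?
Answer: 186600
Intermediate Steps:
a = 1244 (a = 4 + 1240 = 1244)
v(I) = 15*I (v(I) = (-3*(-5))*I = 15*I)
a*v(7 - 1*(-3)) = 1244*(15*(7 - 1*(-3))) = 1244*(15*(7 + 3)) = 1244*(15*10) = 1244*150 = 186600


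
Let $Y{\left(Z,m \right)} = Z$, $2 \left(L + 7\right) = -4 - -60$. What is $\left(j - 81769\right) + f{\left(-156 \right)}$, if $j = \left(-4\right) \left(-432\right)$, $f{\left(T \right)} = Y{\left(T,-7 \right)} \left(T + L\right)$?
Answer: $-58981$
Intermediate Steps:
$L = 21$ ($L = -7 + \frac{-4 - -60}{2} = -7 + \frac{-4 + 60}{2} = -7 + \frac{1}{2} \cdot 56 = -7 + 28 = 21$)
$f{\left(T \right)} = T \left(21 + T\right)$ ($f{\left(T \right)} = T \left(T + 21\right) = T \left(21 + T\right)$)
$j = 1728$
$\left(j - 81769\right) + f{\left(-156 \right)} = \left(1728 - 81769\right) - 156 \left(21 - 156\right) = -80041 - -21060 = -80041 + 21060 = -58981$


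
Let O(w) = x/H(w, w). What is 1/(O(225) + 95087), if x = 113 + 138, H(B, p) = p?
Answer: 225/21394826 ≈ 1.0517e-5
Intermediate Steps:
x = 251
O(w) = 251/w
1/(O(225) + 95087) = 1/(251/225 + 95087) = 1/(21394826/225) = 225/21394826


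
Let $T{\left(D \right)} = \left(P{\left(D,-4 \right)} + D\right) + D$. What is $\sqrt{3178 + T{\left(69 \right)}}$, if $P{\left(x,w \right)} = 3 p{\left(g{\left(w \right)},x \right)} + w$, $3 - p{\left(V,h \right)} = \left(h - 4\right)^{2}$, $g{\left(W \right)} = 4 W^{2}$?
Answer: $i \sqrt{9354} \approx 96.716 i$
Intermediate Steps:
$p{\left(V,h \right)} = 3 - \left(-4 + h\right)^{2}$ ($p{\left(V,h \right)} = 3 - \left(h - 4\right)^{2} = 3 - \left(-4 + h\right)^{2}$)
$P{\left(x,w \right)} = 9 + w - 3 \left(-4 + x\right)^{2}$ ($P{\left(x,w \right)} = 3 \left(3 - \left(-4 + x\right)^{2}\right) + w = \left(9 - 3 \left(-4 + x\right)^{2}\right) + w = 9 + w - 3 \left(-4 + x\right)^{2}$)
$T{\left(D \right)} = 5 - 3 \left(-4 + D\right)^{2} + 2 D$ ($T{\left(D \right)} = \left(\left(9 - 4 - 3 \left(-4 + D\right)^{2}\right) + D\right) + D = \left(\left(5 - 3 \left(-4 + D\right)^{2}\right) + D\right) + D = \left(5 + D - 3 \left(-4 + D\right)^{2}\right) + D = 5 - 3 \left(-4 + D\right)^{2} + 2 D$)
$\sqrt{3178 + T{\left(69 \right)}} = \sqrt{3178 - \left(-1751 + 14283\right)} = \sqrt{3178 - 12532} = \sqrt{-9354} = i \sqrt{9354}$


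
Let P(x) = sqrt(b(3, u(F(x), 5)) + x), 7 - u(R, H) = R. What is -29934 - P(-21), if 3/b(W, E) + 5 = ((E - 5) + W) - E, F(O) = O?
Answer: -29934 - 5*I*sqrt(42)/7 ≈ -29934.0 - 4.6291*I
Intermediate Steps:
u(R, H) = 7 - R
b(W, E) = 3/(-10 + W) (b(W, E) = 3/(-5 + (((E - 5) + W) - E)) = 3/(-5 + (((-5 + E) + W) - E)) = 3/(-5 + ((-5 + E + W) - E)) = 3/(-5 + (-5 + W)) = 3/(-10 + W))
P(x) = sqrt(-3/7 + x) (P(x) = sqrt(3/(-10 + 3) + x) = sqrt(3/(-7) + x) = sqrt(3*(-1/7) + x) = sqrt(-3/7 + x))
-29934 - P(-21) = -29934 - sqrt(-21 + 49*(-21))/7 = -29934 - sqrt(-21 - 1029)/7 = -29934 - sqrt(-1050)/7 = -29934 - 5*I*sqrt(42)/7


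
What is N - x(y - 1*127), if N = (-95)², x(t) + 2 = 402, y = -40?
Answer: 8625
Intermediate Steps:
x(t) = 400 (x(t) = -2 + 402 = 400)
N = 9025
N - x(y - 1*127) = 9025 - 1*400 = 9025 - 400 = 8625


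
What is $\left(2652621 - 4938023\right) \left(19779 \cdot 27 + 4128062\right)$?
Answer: $-10654761237190$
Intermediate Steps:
$\left(2652621 - 4938023\right) \left(19779 \cdot 27 + 4128062\right) = - 2285402 \left(534033 + 4128062\right) = \left(-2285402\right) 4662095 = -10654761237190$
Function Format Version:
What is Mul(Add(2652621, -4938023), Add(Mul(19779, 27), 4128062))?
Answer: -10654761237190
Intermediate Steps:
Mul(Add(2652621, -4938023), Add(Mul(19779, 27), 4128062)) = Mul(-2285402, Add(534033, 4128062)) = Mul(-2285402, 4662095) = -10654761237190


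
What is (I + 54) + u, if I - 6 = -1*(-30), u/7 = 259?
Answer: 1903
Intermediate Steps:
u = 1813 (u = 7*259 = 1813)
I = 36 (I = 6 - 1*(-30) = 6 + 30 = 36)
(I + 54) + u = (36 + 54) + 1813 = 90 + 1813 = 1903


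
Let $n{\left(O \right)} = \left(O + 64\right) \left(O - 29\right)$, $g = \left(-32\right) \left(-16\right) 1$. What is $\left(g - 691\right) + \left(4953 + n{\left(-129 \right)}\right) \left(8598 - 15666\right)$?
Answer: $-107596343$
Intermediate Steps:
$g = 512$ ($g = 512 \cdot 1 = 512$)
$n{\left(O \right)} = \left(-29 + O\right) \left(64 + O\right)$ ($n{\left(O \right)} = \left(64 + O\right) \left(-29 + O\right) = \left(-29 + O\right) \left(64 + O\right)$)
$\left(g - 691\right) + \left(4953 + n{\left(-129 \right)}\right) \left(8598 - 15666\right) = \left(512 - 691\right) + \left(4953 + \left(-1856 + \left(-129\right)^{2} + 35 \left(-129\right)\right)\right) \left(8598 - 15666\right) = -179 + \left(4953 - -10270\right) \left(-7068\right) = -179 + \left(4953 + 10270\right) \left(-7068\right) = -179 + 15223 \left(-7068\right) = -179 - 107596164 = -107596343$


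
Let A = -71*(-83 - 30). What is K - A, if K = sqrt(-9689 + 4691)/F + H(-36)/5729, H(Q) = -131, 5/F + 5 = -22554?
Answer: -45963898/5729 - 157913*I*sqrt(102)/5 ≈ -8023.0 - 3.1897e+5*I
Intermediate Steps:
F = -5/22559 (F = 5/(-5 - 22554) = 5/(-22559) = 5*(-1/22559) = -5/22559 ≈ -0.00022164)
K = -131/5729 - 157913*I*sqrt(102)/5 (K = sqrt(-9689 + 4691)/(-5/22559) - 131/5729 = sqrt(-4998)*(-22559/5) - 131*1/5729 = (7*I*sqrt(102))*(-22559/5) - 131/5729 = -157913*I*sqrt(102)/5 - 131/5729 = -131/5729 - 157913*I*sqrt(102)/5 ≈ -0.022866 - 3.1897e+5*I)
A = 8023 (A = -71*(-113) = 8023)
K - A = (-131/5729 - 157913*I*sqrt(102)/5) - 1*8023 = (-131/5729 - 157913*I*sqrt(102)/5) - 8023 = -45963898/5729 - 157913*I*sqrt(102)/5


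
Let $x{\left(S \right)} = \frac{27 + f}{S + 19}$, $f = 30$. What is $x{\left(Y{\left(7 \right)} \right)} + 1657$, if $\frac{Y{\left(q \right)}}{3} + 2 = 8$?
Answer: $\frac{61366}{37} \approx 1658.5$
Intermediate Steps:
$Y{\left(q \right)} = 18$ ($Y{\left(q \right)} = -6 + 3 \cdot 8 = -6 + 24 = 18$)
$x{\left(S \right)} = \frac{57}{19 + S}$ ($x{\left(S \right)} = \frac{27 + 30}{S + 19} = \frac{57}{19 + S}$)
$x{\left(Y{\left(7 \right)} \right)} + 1657 = \frac{57}{19 + 18} + 1657 = \frac{57}{37} + 1657 = \frac{61366}{37}$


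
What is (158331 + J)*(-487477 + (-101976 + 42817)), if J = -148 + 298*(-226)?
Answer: -49653681060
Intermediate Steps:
J = -67496 (J = -148 - 67348 = -67496)
(158331 + J)*(-487477 + (-101976 + 42817)) = (158331 - 67496)*(-487477 + (-101976 + 42817)) = 90835*(-487477 - 59159) = 90835*(-546636) = -49653681060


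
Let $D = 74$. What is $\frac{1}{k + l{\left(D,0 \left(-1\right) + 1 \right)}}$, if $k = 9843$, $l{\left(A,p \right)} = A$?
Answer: $\frac{1}{9917} \approx 0.00010084$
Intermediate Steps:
$\frac{1}{k + l{\left(D,0 \left(-1\right) + 1 \right)}} = \frac{1}{9843 + 74} = \frac{1}{9917}$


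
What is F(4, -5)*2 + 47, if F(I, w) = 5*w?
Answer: -3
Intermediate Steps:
F(4, -5)*2 + 47 = (5*(-5))*2 + 47 = -25*2 + 47 = -50 + 47 = -3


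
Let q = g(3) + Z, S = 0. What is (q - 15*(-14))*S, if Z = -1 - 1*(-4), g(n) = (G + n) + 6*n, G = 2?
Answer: 0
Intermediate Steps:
g(n) = 2 + 7*n (g(n) = (2 + n) + 6*n = 2 + 7*n)
Z = 3 (Z = -1 + 4 = 3)
q = 26 (q = (2 + 7*3) + 3 = (2 + 21) + 3 = 23 + 3 = 26)
(q - 15*(-14))*S = (26 - 15*(-14))*0 = (26 + 210)*0 = 236*0 = 0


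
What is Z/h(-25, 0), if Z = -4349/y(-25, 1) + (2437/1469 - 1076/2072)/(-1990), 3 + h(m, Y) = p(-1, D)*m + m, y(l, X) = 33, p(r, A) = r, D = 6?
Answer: 1317121753237/29982636684 ≈ 43.930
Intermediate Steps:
h(m, Y) = -3 (h(m, Y) = -3 + (-m + m) = -3 + 0 = -3)
Z = -1317121753237/9994212228 (Z = -4349/33 + (2437/1469 - 1076/2072)/(-1990) = -4349*1/33 + (2437*(1/1469) - 1076*1/2072)*(-1/1990) = -4349/33 + (2437/1469 - 269/518)*(-1/1990) = -4349/33 + (867205/760942)*(-1/1990) = -4349/33 - 173441/302854916 = -1317121753237/9994212228 ≈ -131.79)
Z/h(-25, 0) = -1317121753237/9994212228/(-3) = -1317121753237/9994212228*(-⅓) = 1317121753237/29982636684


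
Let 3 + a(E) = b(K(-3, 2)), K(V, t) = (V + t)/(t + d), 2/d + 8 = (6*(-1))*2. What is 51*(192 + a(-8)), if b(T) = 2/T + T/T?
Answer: 47481/5 ≈ 9496.2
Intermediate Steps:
d = -1/10 (d = 2/(-8 + (6*(-1))*2) = 2/(-8 - 6*2) = 2/(-8 - 12) = 2/(-20) = 2*(-1/20) = -1/10 ≈ -0.10000)
K(V, t) = (V + t)/(-1/10 + t) (K(V, t) = (V + t)/(t - 1/10) = (V + t)/(-1/10 + t))
b(T) = 1 + 2/T (b(T) = 2/T + 1 = 1 + 2/T)
a(E) = -29/5 (a(E) = -3 + (2 + 10*(-3 + 2)/(-1 + 10*2))/((10*(-3 + 2)/(-1 + 10*2))) = -3 + (2 + 10*(-1)/(-1 + 20))/((10*(-1)/(-1 + 20))) = -3 + (2 + 10*(-1)/19)/((10*(-1)/19)) = -3 + (2 + 10*(1/19)*(-1))/((10*(1/19)*(-1))) = -3 + (2 - 10/19)/(-10/19) = -3 - 19/10*28/19 = -3 - 14/5 = -29/5)
51*(192 + a(-8)) = 51*(192 - 29/5) = 51*(931/5) = 47481/5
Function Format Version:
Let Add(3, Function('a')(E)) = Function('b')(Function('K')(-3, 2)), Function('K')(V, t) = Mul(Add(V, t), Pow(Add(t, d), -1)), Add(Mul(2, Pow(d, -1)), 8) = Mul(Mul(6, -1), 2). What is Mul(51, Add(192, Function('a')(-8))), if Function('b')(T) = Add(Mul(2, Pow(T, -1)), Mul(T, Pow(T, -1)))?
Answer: Rational(47481, 5) ≈ 9496.2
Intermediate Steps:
d = Rational(-1, 10) (d = Mul(2, Pow(Add(-8, Mul(Mul(6, -1), 2)), -1)) = Mul(2, Pow(Add(-8, Mul(-6, 2)), -1)) = Mul(2, Pow(Add(-8, -12), -1)) = Mul(2, Pow(-20, -1)) = Mul(2, Rational(-1, 20)) = Rational(-1, 10) ≈ -0.10000)
Function('K')(V, t) = Mul(Pow(Add(Rational(-1, 10), t), -1), Add(V, t)) (Function('K')(V, t) = Mul(Add(V, t), Pow(Add(t, Rational(-1, 10)), -1)) = Mul(Add(V, t), Pow(Add(Rational(-1, 10), t), -1)) = Mul(Pow(Add(Rational(-1, 10), t), -1), Add(V, t)))
Function('b')(T) = Add(1, Mul(2, Pow(T, -1))) (Function('b')(T) = Add(Mul(2, Pow(T, -1)), 1) = Add(1, Mul(2, Pow(T, -1))))
Function('a')(E) = Rational(-29, 5) (Function('a')(E) = Add(-3, Mul(Pow(Mul(10, Pow(Add(-1, Mul(10, 2)), -1), Add(-3, 2)), -1), Add(2, Mul(10, Pow(Add(-1, Mul(10, 2)), -1), Add(-3, 2))))) = Add(-3, Mul(Pow(Mul(10, Pow(Add(-1, 20), -1), -1), -1), Add(2, Mul(10, Pow(Add(-1, 20), -1), -1)))) = Add(-3, Mul(Pow(Mul(10, Pow(19, -1), -1), -1), Add(2, Mul(10, Pow(19, -1), -1)))) = Add(-3, Mul(Pow(Mul(10, Rational(1, 19), -1), -1), Add(2, Mul(10, Rational(1, 19), -1)))) = Add(-3, Mul(Pow(Rational(-10, 19), -1), Add(2, Rational(-10, 19)))) = Add(-3, Mul(Rational(-19, 10), Rational(28, 19))) = Add(-3, Rational(-14, 5)) = Rational(-29, 5))
Mul(51, Add(192, Function('a')(-8))) = Mul(51, Add(192, Rational(-29, 5))) = Mul(51, Rational(931, 5)) = Rational(47481, 5)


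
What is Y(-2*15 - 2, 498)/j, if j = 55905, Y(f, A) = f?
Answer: -32/55905 ≈ -0.00057240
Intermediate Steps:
Y(-2*15 - 2, 498)/j = (-2*15 - 2)/55905 = (-30 - 2)*(1/55905) = -32*1/55905 = -32/55905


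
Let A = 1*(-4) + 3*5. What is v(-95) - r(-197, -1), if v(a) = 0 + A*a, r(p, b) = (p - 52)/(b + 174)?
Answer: -180536/173 ≈ -1043.6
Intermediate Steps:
A = 11 (A = -4 + 15 = 11)
r(p, b) = (-52 + p)/(174 + b)
v(a) = 11*a (v(a) = 0 + 11*a = 11*a)
v(-95) - r(-197, -1) = 11*(-95) - (-52 - 197)/(174 - 1) = -1045 - (-249)/173 = -1045 - 1*(-249/173) = -1045 + 249/173 = -180536/173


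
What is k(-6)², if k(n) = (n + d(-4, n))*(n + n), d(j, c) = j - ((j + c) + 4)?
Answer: 2304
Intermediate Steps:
d(j, c) = -4 - c (d(j, c) = j - ((c + j) + 4) = j - (4 + c + j) = j + (-4 - c - j) = -4 - c)
k(n) = -8*n (k(n) = (n + (-4 - n))*(n + n) = -8*n)
k(-6)² = (-8*(-6))² = 48² = 2304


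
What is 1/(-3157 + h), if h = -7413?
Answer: -1/10570 ≈ -9.4607e-5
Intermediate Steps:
1/(-3157 + h) = 1/(-3157 - 7413) = 1/(-10570) = -1/10570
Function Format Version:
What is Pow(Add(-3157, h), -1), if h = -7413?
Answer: Rational(-1, 10570) ≈ -9.4607e-5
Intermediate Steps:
Pow(Add(-3157, h), -1) = Pow(Add(-3157, -7413), -1) = Pow(-10570, -1) = Rational(-1, 10570)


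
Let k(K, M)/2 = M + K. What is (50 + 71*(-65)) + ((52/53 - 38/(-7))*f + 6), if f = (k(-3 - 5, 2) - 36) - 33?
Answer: -1884007/371 ≈ -5078.2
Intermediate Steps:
k(K, M) = 2*K + 2*M (k(K, M) = 2*(M + K) = 2*(K + M) = 2*K + 2*M)
f = -81 (f = ((2*(-3 - 5) + 2*2) - 36) - 33 = ((2*(-8) + 4) - 36) - 33 = ((-16 + 4) - 36) - 33 = (-12 - 36) - 33 = -48 - 33 = -81)
(50 + 71*(-65)) + ((52/53 - 38/(-7))*f + 6) = (50 + 71*(-65)) + ((52/53 - 38/(-7))*(-81) + 6) = (50 - 4615) + ((52*(1/53) - 38*(-⅐))*(-81) + 6) = -4565 + ((52/53 + 38/7)*(-81) + 6) = -4565 + ((2378/371)*(-81) + 6) = -4565 + (-192618/371 + 6) = -4565 - 190392/371 = -1884007/371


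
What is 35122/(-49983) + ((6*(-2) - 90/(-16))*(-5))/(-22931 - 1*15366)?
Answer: -10773283537/15313591608 ≈ -0.70351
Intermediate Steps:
35122/(-49983) + ((6*(-2) - 90/(-16))*(-5))/(-22931 - 1*15366) = 35122*(-1/49983) + ((-12 - 90*(-1/16))*(-5))/(-22931 - 15366) = -35122/49983 + ((-12 + 45/8)*(-5))/(-38297) = -35122/49983 - 51/8*(-5)*(-1/38297) = -35122/49983 + (255/8)*(-1/38297) = -35122/49983 - 255/306376 = -10773283537/15313591608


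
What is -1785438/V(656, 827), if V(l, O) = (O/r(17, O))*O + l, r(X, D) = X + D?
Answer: -502303224/412531 ≈ -1217.6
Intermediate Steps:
r(X, D) = D + X
V(l, O) = l + O²/(17 + O) (V(l, O) = (O/(O + 17))*O + l = (O/(17 + O))*O + l = O²/(17 + O) + l = l + O²/(17 + O))
-1785438/V(656, 827) = -1785438*(17 + 827)/(827² + 656*(17 + 827)) = -1785438*844/(683929 + 656*844) = -1785438*844/(683929 + 553664) = -1785438/((1/844)*1237593) = -1785438/1237593/844 = -1785438*844/1237593 = -502303224/412531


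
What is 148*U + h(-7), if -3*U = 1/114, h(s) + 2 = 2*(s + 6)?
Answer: -758/171 ≈ -4.4327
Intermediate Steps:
h(s) = 10 + 2*s (h(s) = -2 + 2*(s + 6) = -2 + 2*(6 + s) = -2 + (12 + 2*s) = 10 + 2*s)
U = -1/342 (U = -⅓/114 = -⅓*1/114 = -1/342 ≈ -0.0029240)
148*U + h(-7) = 148*(-1/342) + (10 + 2*(-7)) = -74/171 + (10 - 14) = -74/171 - 4 = -758/171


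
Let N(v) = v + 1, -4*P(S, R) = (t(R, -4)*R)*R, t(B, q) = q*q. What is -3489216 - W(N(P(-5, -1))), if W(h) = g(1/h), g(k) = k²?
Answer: -31402945/9 ≈ -3.4892e+6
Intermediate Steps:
t(B, q) = q²
P(S, R) = -4*R² (P(S, R) = -(-4)²*R*R/4 = -16*R*R/4 = -4*R²)
N(v) = 1 + v
W(h) = h⁻² (W(h) = (1/h)² = h⁻²)
-3489216 - W(N(P(-5, -1))) = -3489216 - 1/(1 - 4*(-1)²)² = -3489216 - 1/(1 - 4*1)² = -3489216 - 1/(1 - 4)² = -3489216 - 1/(-3)² = -3489216 - 1*⅑ = -3489216 - ⅑ = -31402945/9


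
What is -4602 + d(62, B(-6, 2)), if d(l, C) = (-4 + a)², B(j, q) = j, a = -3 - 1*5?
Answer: -4458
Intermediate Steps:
a = -8 (a = -3 - 5 = -8)
d(l, C) = 144 (d(l, C) = (-4 - 8)² = (-12)² = 144)
-4602 + d(62, B(-6, 2)) = -4602 + 144 = -4458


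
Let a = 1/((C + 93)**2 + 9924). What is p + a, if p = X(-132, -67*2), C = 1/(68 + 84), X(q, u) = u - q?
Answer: -858254626/429138865 ≈ -1.9999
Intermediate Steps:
C = 1/152 ≈ 0.0065789
p = -2 (p = -67*2 - 1*(-132) = -134 + 132 = -2)
a = 23104/429138865 (a = 1/((1/152 + 93)**2 + 9924) = 1/((14137/152)**2 + 9924) = 1/(199854769/23104 + 9924) = 1/(429138865/23104) = 23104/429138865 ≈ 5.3838e-5)
p + a = -2 + 23104/429138865 = -858254626/429138865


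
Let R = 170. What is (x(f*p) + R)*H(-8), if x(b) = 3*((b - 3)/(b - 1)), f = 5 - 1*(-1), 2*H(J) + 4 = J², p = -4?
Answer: 25986/5 ≈ 5197.2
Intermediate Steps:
H(J) = -2 + J²/2
f = 6 (f = 5 + 1 = 6)
x(b) = 3*(-3 + b)/(-1 + b) (x(b) = 3*((-3 + b)/(-1 + b)) = 3*(-3 + b)/(-1 + b))
(x(f*p) + R)*H(-8) = (3*(-3 + 6*(-4))/(-1 + 6*(-4)) + 170)*(-2 + (½)*(-8)²) = (3*(-3 - 24)/(-1 - 24) + 170)*(-2 + (½)*64) = (3*(-27)/(-25) + 170)*(-2 + 32) = (3*(-1/25)*(-27) + 170)*30 = (81/25 + 170)*30 = (4331/25)*30 = 25986/5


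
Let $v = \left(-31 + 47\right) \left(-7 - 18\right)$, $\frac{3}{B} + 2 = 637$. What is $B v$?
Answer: $- \frac{240}{127} \approx -1.8898$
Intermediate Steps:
$B = \frac{3}{635}$ ($B = \frac{3}{-2 + 637} = \frac{3}{635} \approx 0.0047244$)
$v = -400$ ($v = 16 \left(-25\right) = -400$)
$B v = \frac{3}{635} \left(-400\right) = - \frac{240}{127}$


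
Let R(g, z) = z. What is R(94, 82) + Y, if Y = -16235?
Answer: -16153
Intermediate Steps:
R(94, 82) + Y = 82 - 16235 = -16153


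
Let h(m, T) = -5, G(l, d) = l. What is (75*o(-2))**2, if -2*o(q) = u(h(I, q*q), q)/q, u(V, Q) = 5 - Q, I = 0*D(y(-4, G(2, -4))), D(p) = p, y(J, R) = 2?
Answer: 275625/16 ≈ 17227.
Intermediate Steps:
I = 0 (I = 0*2 = 0)
o(q) = -(5 - q)/(2*q)
(75*o(-2))**2 = (75*((1/2)*(-5 - 2)/(-2)))**2 = (75*((1/2)*(-1/2)*(-7)))**2 = (75*(7/4))**2 = (525/4)**2 = 275625/16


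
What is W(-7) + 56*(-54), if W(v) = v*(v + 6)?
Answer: -3017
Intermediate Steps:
W(v) = v*(6 + v)
W(-7) + 56*(-54) = -7*(6 - 7) + 56*(-54) = -7*(-1) - 3024 = 7 - 3024 = -3017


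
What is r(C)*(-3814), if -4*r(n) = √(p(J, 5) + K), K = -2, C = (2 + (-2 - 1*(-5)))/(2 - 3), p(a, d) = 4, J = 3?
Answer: 1907*√2/2 ≈ 1348.5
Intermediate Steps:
C = -5 (C = (2 + (-2 + 5))/(-1) = (2 + 3)*(-1) = 5*(-1) = -5)
r(n) = -√2/4 (r(n) = -√(4 - 2)/4 = -√2/4)
r(C)*(-3814) = -√2/4*(-3814) = 1907*√2/2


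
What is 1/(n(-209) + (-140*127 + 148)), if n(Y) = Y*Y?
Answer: 1/26049 ≈ 3.8389e-5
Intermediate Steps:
n(Y) = Y**2
1/(n(-209) + (-140*127 + 148)) = 1/((-209)**2 + (-140*127 + 148)) = 1/(43681 + (-17780 + 148)) = 1/(43681 - 17632) = 1/26049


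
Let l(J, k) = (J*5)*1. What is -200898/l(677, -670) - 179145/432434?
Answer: -87481531557/1463789090 ≈ -59.764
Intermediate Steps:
l(J, k) = 5*J (l(J, k) = (5*J)*1 = 5*J)
-200898/l(677, -670) - 179145/432434 = -200898/(5*677) - 179145/432434 = -200898/3385 - 179145*1/432434 = -200898*1/3385 - 179145/432434 = -200898/3385 - 179145/432434 = -87481531557/1463789090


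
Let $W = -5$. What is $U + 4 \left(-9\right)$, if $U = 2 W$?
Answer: $-46$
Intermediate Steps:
$U = -10$ ($U = 2 \left(-5\right) = -10$)
$U + 4 \left(-9\right) = -10 + 4 \left(-9\right) = -10 - 36 = -46$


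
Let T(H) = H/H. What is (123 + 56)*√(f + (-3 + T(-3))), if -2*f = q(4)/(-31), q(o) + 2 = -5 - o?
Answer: 537*I*√930/62 ≈ 264.13*I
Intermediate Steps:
T(H) = 1
q(o) = -7 - o (q(o) = -2 + (-5 - o) = -7 - o)
f = -11/62 (f = -(-7 - 1*4)/(2*(-31)) = -(-7 - 4)*(-1)/(2*31) = -(-11)*(-1)/(2*31) = -½*11/31 = -11/62 ≈ -0.17742)
(123 + 56)*√(f + (-3 + T(-3))) = (123 + 56)*√(-11/62 + (-3 + 1)) = 179*√(-11/62 - 2) = 179*√(-135/62) = 179*(3*I*√930/62) = 537*I*√930/62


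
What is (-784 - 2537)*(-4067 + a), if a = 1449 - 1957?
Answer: 15193575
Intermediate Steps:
a = -508
(-784 - 2537)*(-4067 + a) = (-784 - 2537)*(-4067 - 508) = -3321*(-4575) = 15193575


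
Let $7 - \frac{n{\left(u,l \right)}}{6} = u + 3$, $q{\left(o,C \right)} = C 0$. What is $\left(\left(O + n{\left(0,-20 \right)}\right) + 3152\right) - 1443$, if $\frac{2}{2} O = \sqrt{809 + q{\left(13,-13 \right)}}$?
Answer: $1733 + \sqrt{809} \approx 1761.4$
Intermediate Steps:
$q{\left(o,C \right)} = 0$
$n{\left(u,l \right)} = 24 - 6 u$ ($n{\left(u,l \right)} = 42 - 6 \left(u + 3\right) = 42 - 6 \left(3 + u\right) = 42 - \left(18 + 6 u\right) = 24 - 6 u$)
$O = \sqrt{809}$ ($O = \sqrt{809 + 0} = \sqrt{809} \approx 28.443$)
$\left(\left(O + n{\left(0,-20 \right)}\right) + 3152\right) - 1443 = \left(\left(\sqrt{809} + \left(24 - 0\right)\right) + 3152\right) - 1443 = \left(\left(\sqrt{809} + \left(24 + 0\right)\right) + 3152\right) - 1443 = \left(\left(\sqrt{809} + 24\right) + 3152\right) - 1443 = \left(\left(24 + \sqrt{809}\right) + 3152\right) - 1443 = \left(3176 + \sqrt{809}\right) - 1443 = 1733 + \sqrt{809}$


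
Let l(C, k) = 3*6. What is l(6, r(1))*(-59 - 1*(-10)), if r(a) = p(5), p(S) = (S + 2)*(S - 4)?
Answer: -882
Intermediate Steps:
p(S) = (-4 + S)*(2 + S) (p(S) = (2 + S)*(-4 + S) = (-4 + S)*(2 + S))
r(a) = 7 (r(a) = -8 + 5² - 2*5 = -8 + 25 - 10 = 7)
l(C, k) = 18
l(6, r(1))*(-59 - 1*(-10)) = 18*(-59 - 1*(-10)) = 18*(-59 + 10) = 18*(-49) = -882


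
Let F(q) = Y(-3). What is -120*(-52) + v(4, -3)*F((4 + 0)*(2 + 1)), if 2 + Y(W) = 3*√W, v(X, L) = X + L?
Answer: 6238 + 3*I*√3 ≈ 6238.0 + 5.1962*I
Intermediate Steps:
v(X, L) = L + X
Y(W) = -2 + 3*√W
F(q) = -2 + 3*I*√3 (F(q) = -2 + 3*√(-3) = -2 + 3*(I*√3) = -2 + 3*I*√3)
-120*(-52) + v(4, -3)*F((4 + 0)*(2 + 1)) = -120*(-52) + (-3 + 4)*(-2 + 3*I*√3) = 6240 + 1*(-2 + 3*I*√3) = 6240 + (-2 + 3*I*√3) = 6238 + 3*I*√3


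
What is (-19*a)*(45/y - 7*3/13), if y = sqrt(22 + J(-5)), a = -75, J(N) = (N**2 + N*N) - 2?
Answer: -29925/13 + 12825*sqrt(70)/14 ≈ 5362.5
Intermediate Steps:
J(N) = -2 + 2*N**2 (J(N) = (N**2 + N**2) - 2 = 2*N**2 - 2 = -2 + 2*N**2)
y = sqrt(70) (y = sqrt(22 + (-2 + 2*(-5)**2)) = sqrt(22 + (-2 + 2*25)) = sqrt(22 + (-2 + 50)) = sqrt(22 + 48) = sqrt(70) ≈ 8.3666)
(-19*a)*(45/y - 7*3/13) = (-19*(-75))*(45/(sqrt(70)) - 7*3/13) = 1425*(45*(sqrt(70)/70) - 21*1/13) = 1425*(9*sqrt(70)/14 - 21/13) = 1425*(-21/13 + 9*sqrt(70)/14) = -29925/13 + 12825*sqrt(70)/14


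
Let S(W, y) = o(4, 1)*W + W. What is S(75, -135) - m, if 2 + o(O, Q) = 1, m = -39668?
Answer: 39668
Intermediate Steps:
o(O, Q) = -1 (o(O, Q) = -2 + 1 = -1)
S(W, y) = 0 (S(W, y) = -W + W = 0)
S(75, -135) - m = 0 - 1*(-39668) = 0 + 39668 = 39668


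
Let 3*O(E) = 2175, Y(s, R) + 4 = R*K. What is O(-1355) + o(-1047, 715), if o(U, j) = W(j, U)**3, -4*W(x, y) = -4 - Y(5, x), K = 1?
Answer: 365572275/64 ≈ 5.7121e+6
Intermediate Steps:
Y(s, R) = -4 + R (Y(s, R) = -4 + R*1 = -4 + R)
W(x, y) = x/4 (W(x, y) = -(-4 - (-4 + x))/4 = -(-4 + (4 - x))/4 = -(-1)*x/4 = x/4)
O(E) = 725 (O(E) = (1/3)*2175 = 725)
o(U, j) = j**3/64 (o(U, j) = (j/4)**3 = j**3/64)
O(-1355) + o(-1047, 715) = 725 + (1/64)*715**3 = 725 + (1/64)*365525875 = 725 + 365525875/64 = 365572275/64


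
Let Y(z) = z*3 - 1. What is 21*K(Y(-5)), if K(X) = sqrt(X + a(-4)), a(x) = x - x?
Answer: 84*I ≈ 84.0*I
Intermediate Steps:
Y(z) = -1 + 3*z (Y(z) = 3*z - 1 = -1 + 3*z)
a(x) = 0
K(X) = sqrt(X) (K(X) = sqrt(X + 0) = sqrt(X))
21*K(Y(-5)) = 21*sqrt(-1 + 3*(-5)) = 21*sqrt(-1 - 15) = 21*sqrt(-16) = 21*(4*I) = 84*I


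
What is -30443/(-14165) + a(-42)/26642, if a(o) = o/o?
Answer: 811076571/377383930 ≈ 2.1492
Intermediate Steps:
a(o) = 1
-30443/(-14165) + a(-42)/26642 = -30443/(-14165) + 1/26642 = -30443*(-1/14165) + 1*(1/26642) = 30443/14165 + 1/26642 = 811076571/377383930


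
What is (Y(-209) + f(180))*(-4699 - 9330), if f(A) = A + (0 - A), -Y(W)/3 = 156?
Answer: 6565572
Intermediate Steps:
Y(W) = -468 (Y(W) = -3*156 = -468)
f(A) = 0 (f(A) = A - A = 0)
(Y(-209) + f(180))*(-4699 - 9330) = (-468 + 0)*(-4699 - 9330) = -468*(-14029) = 6565572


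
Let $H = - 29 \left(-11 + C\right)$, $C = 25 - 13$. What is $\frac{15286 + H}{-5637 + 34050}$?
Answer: $\frac{1387}{2583} \approx 0.53697$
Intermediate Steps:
$C = 12$ ($C = 25 - 13 = 12$)
$H = -29$ ($H = - 29 \left(-11 + 12\right) = \left(-29\right) 1 = -29$)
$\frac{15286 + H}{-5637 + 34050} = \frac{15286 - 29}{-5637 + 34050} = \frac{15257}{28413} = 15257 \cdot \frac{1}{28413} = \frac{1387}{2583}$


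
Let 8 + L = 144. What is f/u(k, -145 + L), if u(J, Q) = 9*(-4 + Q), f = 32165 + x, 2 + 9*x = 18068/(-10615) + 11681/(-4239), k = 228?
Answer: -13025661624688/47381825205 ≈ -274.91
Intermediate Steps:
L = 136 (L = -8 + 144 = 136)
x = -290578037/404972865 (x = -2/9 + (18068/(-10615) + 11681/(-4239))/9 = -2/9 + (18068*(-1/10615) + 11681*(-1/4239))/9 = -2/9 + (-18068/10615 - 11681/4239)/9 = -2/9 + (⅑)*(-200584067/44996985) = -2/9 - 200584067/404972865 = -290578037/404972865 ≈ -0.71752)
f = 13025661624688/404972865 (f = 32165 - 290578037/404972865 = 13025661624688/404972865 ≈ 32164.)
u(J, Q) = -36 + 9*Q
f/u(k, -145 + L) = 13025661624688/(404972865*(-36 + 9*(-145 + 136))) = 13025661624688/(404972865*(-36 + 9*(-9))) = 13025661624688/(404972865*(-36 - 81)) = (13025661624688/404972865)/(-117) = (13025661624688/404972865)*(-1/117) = -13025661624688/47381825205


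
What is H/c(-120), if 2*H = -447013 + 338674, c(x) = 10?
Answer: -108339/20 ≈ -5417.0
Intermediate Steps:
H = -108339/2 (H = (-447013 + 338674)/2 = (½)*(-108339) = -108339/2 ≈ -54170.)
H/c(-120) = -108339/2/10 = -108339/2*⅒ = -108339/20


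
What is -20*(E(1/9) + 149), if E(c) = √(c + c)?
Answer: -2980 - 20*√2/3 ≈ -2989.4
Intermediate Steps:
E(c) = √2*√c (E(c) = √(2*c) = √2*√c)
-20*(E(1/9) + 149) = -20*(√2*√(1/9) + 149) = -20*(√2*√(⅑) + 149) = -20*(√2*(⅓) + 149) = -20*(√2/3 + 149) = -20*(149 + √2/3) = -2980 - 20*√2/3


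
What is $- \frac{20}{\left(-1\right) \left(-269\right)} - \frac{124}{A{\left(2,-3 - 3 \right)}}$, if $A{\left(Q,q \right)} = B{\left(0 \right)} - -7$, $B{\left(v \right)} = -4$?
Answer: $- \frac{33416}{807} \approx -41.408$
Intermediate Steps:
$A{\left(Q,q \right)} = 3$ ($A{\left(Q,q \right)} = -4 - -7 = -4 + 7 = 3$)
$- \frac{20}{\left(-1\right) \left(-269\right)} - \frac{124}{A{\left(2,-3 - 3 \right)}} = - \frac{20}{\left(-1\right) \left(-269\right)} - \frac{124}{3} = - \frac{20}{269} - \frac{124}{3} = - \frac{33416}{807}$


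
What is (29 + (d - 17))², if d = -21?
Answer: 81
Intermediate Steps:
(29 + (d - 17))² = (29 + (-21 - 17))² = (29 - 38)² = (-9)² = 81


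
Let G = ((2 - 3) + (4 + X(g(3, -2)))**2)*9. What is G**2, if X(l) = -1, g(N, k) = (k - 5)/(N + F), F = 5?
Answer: 5184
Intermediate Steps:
g(N, k) = (-5 + k)/(5 + N) (g(N, k) = (k - 5)/(N + 5) = (-5 + k)/(5 + N))
G = 72 (G = ((2 - 3) + (4 - 1)**2)*9 = (-1 + 3**2)*9 = (-1 + 9)*9 = 8*9 = 72)
G**2 = 72**2 = 5184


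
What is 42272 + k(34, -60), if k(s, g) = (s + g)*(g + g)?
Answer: 45392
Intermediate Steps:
k(s, g) = 2*g*(g + s) (k(s, g) = (g + s)*(2*g) = 2*g*(g + s))
42272 + k(34, -60) = 42272 + 2*(-60)*(-60 + 34) = 42272 + 2*(-60)*(-26) = 42272 + 3120 = 45392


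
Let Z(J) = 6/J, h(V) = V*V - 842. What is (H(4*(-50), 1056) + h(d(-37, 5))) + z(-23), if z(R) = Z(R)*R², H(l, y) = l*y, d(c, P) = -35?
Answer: -210955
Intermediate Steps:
h(V) = -842 + V² (h(V) = V² - 842 = -842 + V²)
z(R) = 6*R (z(R) = (6/R)*R² = 6*R)
(H(4*(-50), 1056) + h(d(-37, 5))) + z(-23) = ((4*(-50))*1056 + (-842 + (-35)²)) + 6*(-23) = (-200*1056 + (-842 + 1225)) - 138 = (-211200 + 383) - 138 = -210817 - 138 = -210955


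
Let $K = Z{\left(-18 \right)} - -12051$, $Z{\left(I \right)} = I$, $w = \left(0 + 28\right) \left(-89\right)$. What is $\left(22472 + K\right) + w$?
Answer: $32013$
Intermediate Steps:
$w = -2492$ ($w = 28 \left(-89\right) = -2492$)
$K = 12033$ ($K = -18 - -12051 = -18 + 12051 = 12033$)
$\left(22472 + K\right) + w = \left(22472 + 12033\right) - 2492 = 34505 - 2492 = 32013$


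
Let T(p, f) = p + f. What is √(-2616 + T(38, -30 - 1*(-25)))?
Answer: 3*I*√287 ≈ 50.823*I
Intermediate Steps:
T(p, f) = f + p
√(-2616 + T(38, -30 - 1*(-25))) = √(-2616 + ((-30 - 1*(-25)) + 38)) = √(-2616 + ((-30 + 25) + 38)) = √(-2616 + (-5 + 38)) = √(-2616 + 33) = √(-2583) = 3*I*√287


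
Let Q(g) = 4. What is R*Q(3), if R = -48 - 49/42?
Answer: -590/3 ≈ -196.67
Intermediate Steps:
R = -295/6 (R = -48 - 49*1/42 = -48 - 7/6 = -295/6 ≈ -49.167)
R*Q(3) = -295/6*4 = -590/3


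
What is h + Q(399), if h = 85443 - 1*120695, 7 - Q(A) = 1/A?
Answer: -14062756/399 ≈ -35245.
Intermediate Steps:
Q(A) = 7 - 1/A
h = -35252 (h = 85443 - 120695 = -35252)
h + Q(399) = -35252 + (7 - 1/399) = -35252 + 2792/399 = -14062756/399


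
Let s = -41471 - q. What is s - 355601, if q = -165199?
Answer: -231873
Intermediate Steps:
s = 123728 (s = -41471 - 1*(-165199) = -41471 + 165199 = 123728)
s - 355601 = 123728 - 355601 = -231873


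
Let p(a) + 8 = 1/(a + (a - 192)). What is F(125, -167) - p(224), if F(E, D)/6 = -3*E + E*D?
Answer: -32637953/256 ≈ -1.2749e+5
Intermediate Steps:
p(a) = -8 + 1/(-192 + 2*a) (p(a) = -8 + 1/(a + (a - 192)) = -8 + 1/(a + (-192 + a)) = -8 + 1/(-192 + 2*a))
F(E, D) = -18*E + 6*D*E (F(E, D) = 6*(-3*E + E*D) = 6*(-3*E + D*E) = -18*E + 6*D*E)
F(125, -167) - p(224) = 6*125*(-3 - 167) - (1537 - 16*224)/(2*(-96 + 224)) = 6*125*(-170) - (1537 - 3584)/(2*128) = -127500 - (-2047)/(2*128) = -127500 - 1*(-2047/256) = -127500 + 2047/256 = -32637953/256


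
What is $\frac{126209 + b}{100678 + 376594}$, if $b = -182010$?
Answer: $- \frac{55801}{477272} \approx -0.11692$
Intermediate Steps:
$\frac{126209 + b}{100678 + 376594} = \frac{126209 - 182010}{100678 + 376594} = - \frac{55801}{477272}$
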